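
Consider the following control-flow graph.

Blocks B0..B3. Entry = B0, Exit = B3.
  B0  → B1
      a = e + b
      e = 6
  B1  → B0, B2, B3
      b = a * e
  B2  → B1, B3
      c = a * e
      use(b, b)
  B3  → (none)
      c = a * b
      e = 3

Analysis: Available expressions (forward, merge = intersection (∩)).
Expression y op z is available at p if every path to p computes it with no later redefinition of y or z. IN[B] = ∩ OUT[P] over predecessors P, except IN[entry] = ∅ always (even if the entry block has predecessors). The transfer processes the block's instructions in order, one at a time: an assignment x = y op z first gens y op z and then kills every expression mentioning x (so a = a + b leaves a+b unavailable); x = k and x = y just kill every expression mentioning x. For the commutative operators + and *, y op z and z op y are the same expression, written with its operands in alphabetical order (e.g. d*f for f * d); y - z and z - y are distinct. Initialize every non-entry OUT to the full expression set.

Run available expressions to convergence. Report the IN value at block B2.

Answer: {a*e}

Derivation:
Per-block solution:
  B0:   IN={}   OUT={}
  B1:   IN={}   OUT={a*e}
  B2:   IN={a*e}   OUT={a*e}
  B3:   IN={a*e}   OUT={a*b}

Merge at B2: IN[B2] = OUT[B1] = {a*e}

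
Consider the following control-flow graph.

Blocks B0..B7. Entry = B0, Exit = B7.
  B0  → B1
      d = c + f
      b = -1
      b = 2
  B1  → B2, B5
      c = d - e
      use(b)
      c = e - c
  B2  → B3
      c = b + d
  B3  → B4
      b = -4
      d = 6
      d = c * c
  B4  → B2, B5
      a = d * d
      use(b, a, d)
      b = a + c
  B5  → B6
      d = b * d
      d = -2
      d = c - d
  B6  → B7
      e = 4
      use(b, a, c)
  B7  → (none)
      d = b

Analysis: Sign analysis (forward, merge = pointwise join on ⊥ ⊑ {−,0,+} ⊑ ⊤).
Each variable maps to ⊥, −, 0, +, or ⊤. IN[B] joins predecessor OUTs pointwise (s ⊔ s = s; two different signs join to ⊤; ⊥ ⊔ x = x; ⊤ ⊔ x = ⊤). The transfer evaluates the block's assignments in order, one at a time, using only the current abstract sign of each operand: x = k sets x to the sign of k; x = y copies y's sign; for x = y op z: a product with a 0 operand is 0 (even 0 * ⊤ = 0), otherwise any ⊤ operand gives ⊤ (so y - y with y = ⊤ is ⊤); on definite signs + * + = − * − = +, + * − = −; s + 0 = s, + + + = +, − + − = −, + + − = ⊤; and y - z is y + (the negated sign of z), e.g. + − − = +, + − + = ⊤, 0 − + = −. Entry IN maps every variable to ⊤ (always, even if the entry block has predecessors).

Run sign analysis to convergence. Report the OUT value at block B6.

Answer: {a: ⊤, b: ⊤, c: ⊤, d: ⊤, e: +, f: ⊤}

Trace:
Fixpoint table:
  B0:  IN=(all ⊤)  OUT={b:+; rest ⊤}
  B1:  IN={b:+; rest ⊤}  OUT={b:+; rest ⊤}
  B2:  IN=(all ⊤)  OUT=(all ⊤)
  B3:  IN=(all ⊤)  OUT={b:-; rest ⊤}
  B4:  IN={b:-; rest ⊤}  OUT=(all ⊤)
  B5:  IN=(all ⊤)  OUT=(all ⊤)
  B6:  IN=(all ⊤)  OUT={e:+; rest ⊤}
  B7:  IN={e:+; rest ⊤}  OUT={e:+; rest ⊤}

Merge at B6: IN[B6] = OUT[B5] = {a: ⊤, b: ⊤, c: ⊤, d: ⊤, e: ⊤, f: ⊤}
Applying B6's transfer function to that IN value gives OUT[B6] (row B6 above).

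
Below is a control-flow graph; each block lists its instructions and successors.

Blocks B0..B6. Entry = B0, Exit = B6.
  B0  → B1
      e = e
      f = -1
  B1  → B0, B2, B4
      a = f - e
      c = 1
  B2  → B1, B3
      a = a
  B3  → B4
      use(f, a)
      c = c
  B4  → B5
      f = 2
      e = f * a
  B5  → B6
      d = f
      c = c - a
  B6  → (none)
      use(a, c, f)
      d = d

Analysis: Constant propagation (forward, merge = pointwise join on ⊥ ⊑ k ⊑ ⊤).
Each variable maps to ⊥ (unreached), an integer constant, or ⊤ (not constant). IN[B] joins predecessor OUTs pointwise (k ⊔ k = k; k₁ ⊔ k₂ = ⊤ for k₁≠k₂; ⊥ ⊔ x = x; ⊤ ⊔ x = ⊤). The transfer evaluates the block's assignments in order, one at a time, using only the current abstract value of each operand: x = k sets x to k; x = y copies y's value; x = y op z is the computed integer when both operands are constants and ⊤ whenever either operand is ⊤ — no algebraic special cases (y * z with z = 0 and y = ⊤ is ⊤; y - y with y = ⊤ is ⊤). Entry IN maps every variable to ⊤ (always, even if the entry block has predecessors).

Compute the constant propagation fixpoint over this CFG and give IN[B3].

Converged values:
  B0:  IN=(all ⊤)  OUT={f:-1; rest ⊤}
  B1:  IN={f:-1; rest ⊤}  OUT={c:1, f:-1; rest ⊤}
  B2:  IN={c:1, f:-1; rest ⊤}  OUT={c:1, f:-1; rest ⊤}
  B3:  IN={c:1, f:-1; rest ⊤}  OUT={c:1, f:-1; rest ⊤}
  B4:  IN={c:1, f:-1; rest ⊤}  OUT={c:1, f:2; rest ⊤}
  B5:  IN={c:1, f:2; rest ⊤}  OUT={d:2, f:2; rest ⊤}
  B6:  IN={d:2, f:2; rest ⊤}  OUT={d:2, f:2; rest ⊤}

Merge at B3: IN[B3] = OUT[B2] = {a: ⊤, b: ⊤, c: 1, d: ⊤, e: ⊤, f: -1}

Answer: {a: ⊤, b: ⊤, c: 1, d: ⊤, e: ⊤, f: -1}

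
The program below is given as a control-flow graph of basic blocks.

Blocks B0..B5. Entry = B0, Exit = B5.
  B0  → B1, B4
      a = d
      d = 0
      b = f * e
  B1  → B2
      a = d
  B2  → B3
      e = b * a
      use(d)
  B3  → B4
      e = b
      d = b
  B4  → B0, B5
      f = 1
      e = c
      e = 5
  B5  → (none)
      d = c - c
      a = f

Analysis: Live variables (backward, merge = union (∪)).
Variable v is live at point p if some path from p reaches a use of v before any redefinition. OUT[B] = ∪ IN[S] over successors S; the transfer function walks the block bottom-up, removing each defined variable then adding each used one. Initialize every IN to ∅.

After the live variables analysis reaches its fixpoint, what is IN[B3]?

Converged values:
  B0: | IN={c, d, e, f} | OUT={b, c, d}
  B1: | IN={b, c, d} | OUT={a, b, c, d}
  B2: | IN={a, b, c, d} | OUT={b, c}
  B3: | IN={b, c} | OUT={c, d}
  B4: | IN={c, d} | OUT={c, d, e, f}
  B5: | IN={c, f} | OUT={}

Merge at B3: OUT[B3] = IN[B4] = {c, d}
Applying B3's transfer function to that OUT value gives IN[B3] (row B3 above).

Answer: {b, c}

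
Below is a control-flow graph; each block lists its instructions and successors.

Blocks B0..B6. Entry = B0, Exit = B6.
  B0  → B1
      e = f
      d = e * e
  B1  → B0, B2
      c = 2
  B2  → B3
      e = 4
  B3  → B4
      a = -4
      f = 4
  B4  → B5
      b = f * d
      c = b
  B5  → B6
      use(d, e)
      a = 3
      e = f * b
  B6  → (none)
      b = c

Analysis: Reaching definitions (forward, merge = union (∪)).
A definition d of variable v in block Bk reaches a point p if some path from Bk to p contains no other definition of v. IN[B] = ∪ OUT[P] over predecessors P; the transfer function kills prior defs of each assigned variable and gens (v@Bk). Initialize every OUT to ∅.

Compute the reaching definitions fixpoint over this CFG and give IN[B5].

Fixpoint table:
  B0:   IN={c@B1, d@B0, e@B0}   OUT={c@B1, d@B0, e@B0}
  B1:   IN={c@B1, d@B0, e@B0}   OUT={c@B1, d@B0, e@B0}
  B2:   IN={c@B1, d@B0, e@B0}   OUT={c@B1, d@B0, e@B2}
  B3:   IN={c@B1, d@B0, e@B2}   OUT={a@B3, c@B1, d@B0, e@B2, f@B3}
  B4:   IN={a@B3, c@B1, d@B0, e@B2, f@B3}   OUT={a@B3, b@B4, c@B4, d@B0, e@B2, f@B3}
  B5:   IN={a@B3, b@B4, c@B4, d@B0, e@B2, f@B3}   OUT={a@B5, b@B4, c@B4, d@B0, e@B5, f@B3}
  B6:   IN={a@B5, b@B4, c@B4, d@B0, e@B5, f@B3}   OUT={a@B5, b@B6, c@B4, d@B0, e@B5, f@B3}

Merge at B5: IN[B5] = OUT[B4] = {a@B3, b@B4, c@B4, d@B0, e@B2, f@B3}

Answer: {a@B3, b@B4, c@B4, d@B0, e@B2, f@B3}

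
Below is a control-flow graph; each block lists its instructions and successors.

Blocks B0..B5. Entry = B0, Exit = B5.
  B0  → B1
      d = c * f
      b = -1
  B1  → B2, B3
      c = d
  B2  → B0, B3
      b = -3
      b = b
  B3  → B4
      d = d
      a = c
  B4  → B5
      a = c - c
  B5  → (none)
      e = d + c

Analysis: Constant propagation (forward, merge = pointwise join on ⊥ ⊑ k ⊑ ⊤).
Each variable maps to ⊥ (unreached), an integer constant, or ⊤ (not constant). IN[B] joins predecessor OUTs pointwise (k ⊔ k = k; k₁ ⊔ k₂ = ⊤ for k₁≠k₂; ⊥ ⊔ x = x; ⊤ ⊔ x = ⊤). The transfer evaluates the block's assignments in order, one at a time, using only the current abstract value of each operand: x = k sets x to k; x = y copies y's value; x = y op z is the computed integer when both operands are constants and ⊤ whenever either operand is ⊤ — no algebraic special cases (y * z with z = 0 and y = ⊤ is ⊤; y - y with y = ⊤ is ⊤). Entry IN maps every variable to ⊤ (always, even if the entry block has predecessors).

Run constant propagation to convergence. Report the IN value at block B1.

Answer: {a: ⊤, b: -1, c: ⊤, d: ⊤, e: ⊤, f: ⊤}

Trace:
Fixpoint table:
  B0:  IN=(all ⊤)  OUT={b:-1; rest ⊤}
  B1:  IN={b:-1; rest ⊤}  OUT={b:-1; rest ⊤}
  B2:  IN={b:-1; rest ⊤}  OUT={b:-3; rest ⊤}
  B3:  IN=(all ⊤)  OUT=(all ⊤)
  B4:  IN=(all ⊤)  OUT=(all ⊤)
  B5:  IN=(all ⊤)  OUT=(all ⊤)

Merge at B1: IN[B1] = OUT[B0] = {a: ⊤, b: -1, c: ⊤, d: ⊤, e: ⊤, f: ⊤}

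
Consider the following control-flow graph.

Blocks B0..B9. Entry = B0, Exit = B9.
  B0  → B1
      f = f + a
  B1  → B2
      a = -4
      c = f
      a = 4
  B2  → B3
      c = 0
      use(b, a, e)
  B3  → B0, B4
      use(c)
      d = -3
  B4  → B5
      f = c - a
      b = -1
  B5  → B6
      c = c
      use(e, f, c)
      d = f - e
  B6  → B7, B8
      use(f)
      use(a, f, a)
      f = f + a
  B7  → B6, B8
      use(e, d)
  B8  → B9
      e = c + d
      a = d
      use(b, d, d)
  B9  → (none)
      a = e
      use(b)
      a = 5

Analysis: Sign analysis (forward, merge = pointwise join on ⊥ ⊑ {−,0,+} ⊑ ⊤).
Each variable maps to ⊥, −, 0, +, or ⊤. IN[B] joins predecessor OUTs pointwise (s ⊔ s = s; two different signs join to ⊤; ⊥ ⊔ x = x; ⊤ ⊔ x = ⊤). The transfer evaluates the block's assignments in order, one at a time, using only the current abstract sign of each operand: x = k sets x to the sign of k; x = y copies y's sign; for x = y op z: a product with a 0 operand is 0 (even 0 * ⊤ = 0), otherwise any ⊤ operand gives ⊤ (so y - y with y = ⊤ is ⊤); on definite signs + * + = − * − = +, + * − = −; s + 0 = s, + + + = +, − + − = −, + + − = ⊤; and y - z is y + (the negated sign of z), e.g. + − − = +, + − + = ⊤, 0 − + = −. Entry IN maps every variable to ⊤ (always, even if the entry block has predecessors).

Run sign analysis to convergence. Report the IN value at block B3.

Per-block solution:
  B0: | IN=(all ⊤) | OUT=(all ⊤)
  B1: | IN=(all ⊤) | OUT={a:+; rest ⊤}
  B2: | IN={a:+; rest ⊤} | OUT={a:+, c:0; rest ⊤}
  B3: | IN={a:+, c:0; rest ⊤} | OUT={a:+, c:0, d:-; rest ⊤}
  B4: | IN={a:+, c:0, d:-; rest ⊤} | OUT={a:+, b:-, c:0, d:-, f:-; rest ⊤}
  B5: | IN={a:+, b:-, c:0, d:-, f:-; rest ⊤} | OUT={a:+, b:-, c:0, f:-; rest ⊤}
  B6: | IN={a:+, b:-, c:0; rest ⊤} | OUT={a:+, b:-, c:0; rest ⊤}
  B7: | IN={a:+, b:-, c:0; rest ⊤} | OUT={a:+, b:-, c:0; rest ⊤}
  B8: | IN={a:+, b:-, c:0; rest ⊤} | OUT={b:-, c:0; rest ⊤}
  B9: | IN={b:-, c:0; rest ⊤} | OUT={a:+, b:-, c:0; rest ⊤}

Merge at B3: IN[B3] = OUT[B2] = {a: +, b: ⊤, c: 0, d: ⊤, e: ⊤, f: ⊤}

Answer: {a: +, b: ⊤, c: 0, d: ⊤, e: ⊤, f: ⊤}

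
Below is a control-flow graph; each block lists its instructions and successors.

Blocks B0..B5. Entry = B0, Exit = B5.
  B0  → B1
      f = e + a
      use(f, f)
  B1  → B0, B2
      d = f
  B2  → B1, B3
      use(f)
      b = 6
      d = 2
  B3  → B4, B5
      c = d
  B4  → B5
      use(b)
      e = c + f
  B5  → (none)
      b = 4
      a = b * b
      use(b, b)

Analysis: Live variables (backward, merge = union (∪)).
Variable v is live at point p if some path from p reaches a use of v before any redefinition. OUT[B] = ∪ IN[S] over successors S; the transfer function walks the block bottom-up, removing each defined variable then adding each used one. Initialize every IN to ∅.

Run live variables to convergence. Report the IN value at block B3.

Per-block solution:
  B0:  IN={a, e}  OUT={a, e, f}
  B1:  IN={a, e, f}  OUT={a, e, f}
  B2:  IN={a, e, f}  OUT={a, b, d, e, f}
  B3:  IN={b, d, f}  OUT={b, c, f}
  B4:  IN={b, c, f}  OUT={}
  B5:  IN={}  OUT={}

Merge at B3: OUT[B3] = IN[B4] ⊔ IN[B5] = {b, c, f}
Applying B3's transfer function to that OUT value gives IN[B3] (row B3 above).

Answer: {b, d, f}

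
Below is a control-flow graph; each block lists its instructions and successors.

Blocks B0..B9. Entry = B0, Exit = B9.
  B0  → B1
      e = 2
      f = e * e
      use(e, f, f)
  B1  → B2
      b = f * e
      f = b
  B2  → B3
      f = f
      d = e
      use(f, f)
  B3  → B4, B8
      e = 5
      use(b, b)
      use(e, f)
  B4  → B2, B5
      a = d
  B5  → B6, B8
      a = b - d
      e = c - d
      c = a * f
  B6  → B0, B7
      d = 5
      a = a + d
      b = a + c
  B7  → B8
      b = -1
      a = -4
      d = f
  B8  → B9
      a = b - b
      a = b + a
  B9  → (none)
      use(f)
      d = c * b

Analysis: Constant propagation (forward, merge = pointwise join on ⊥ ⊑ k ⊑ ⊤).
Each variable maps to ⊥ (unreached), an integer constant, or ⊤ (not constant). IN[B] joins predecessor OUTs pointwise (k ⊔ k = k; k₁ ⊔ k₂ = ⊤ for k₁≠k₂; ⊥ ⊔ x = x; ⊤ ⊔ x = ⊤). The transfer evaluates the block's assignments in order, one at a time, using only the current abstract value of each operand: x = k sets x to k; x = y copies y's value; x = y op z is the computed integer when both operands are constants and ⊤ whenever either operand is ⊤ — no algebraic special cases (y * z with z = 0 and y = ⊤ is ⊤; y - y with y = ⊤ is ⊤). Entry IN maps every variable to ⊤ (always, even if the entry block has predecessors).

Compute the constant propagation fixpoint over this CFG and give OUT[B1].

Per-block solution:
  B0: | IN=(all ⊤) | OUT={e:2, f:4; rest ⊤}
  B1: | IN={e:2, f:4; rest ⊤} | OUT={b:8, e:2, f:8; rest ⊤}
  B2: | IN={b:8, f:8; rest ⊤} | OUT={b:8, f:8; rest ⊤}
  B3: | IN={b:8, f:8; rest ⊤} | OUT={b:8, e:5, f:8; rest ⊤}
  B4: | IN={b:8, e:5, f:8; rest ⊤} | OUT={b:8, e:5, f:8; rest ⊤}
  B5: | IN={b:8, e:5, f:8; rest ⊤} | OUT={b:8, f:8; rest ⊤}
  B6: | IN={b:8, f:8; rest ⊤} | OUT={d:5, f:8; rest ⊤}
  B7: | IN={d:5, f:8; rest ⊤} | OUT={a:-4, b:-1, d:8, f:8; rest ⊤}
  B8: | IN={f:8; rest ⊤} | OUT={f:8; rest ⊤}
  B9: | IN={f:8; rest ⊤} | OUT={f:8; rest ⊤}

Merge at B1: IN[B1] = OUT[B0] = {a: ⊤, b: ⊤, c: ⊤, d: ⊤, e: 2, f: 4}
Applying B1's transfer function to that IN value gives OUT[B1] (row B1 above).

Answer: {a: ⊤, b: 8, c: ⊤, d: ⊤, e: 2, f: 8}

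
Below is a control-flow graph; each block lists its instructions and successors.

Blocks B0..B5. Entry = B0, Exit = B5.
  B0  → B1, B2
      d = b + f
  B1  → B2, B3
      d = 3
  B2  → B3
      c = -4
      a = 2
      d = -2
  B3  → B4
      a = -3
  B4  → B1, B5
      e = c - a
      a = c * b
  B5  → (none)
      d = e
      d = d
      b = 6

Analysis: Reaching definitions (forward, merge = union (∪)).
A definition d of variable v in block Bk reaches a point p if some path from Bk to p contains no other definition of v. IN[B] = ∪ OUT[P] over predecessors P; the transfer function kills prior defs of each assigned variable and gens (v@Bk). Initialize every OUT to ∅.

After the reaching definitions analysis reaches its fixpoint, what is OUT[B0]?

Per-block solution:
  B0:  IN={}  OUT={d@B0}
  B1:  IN={a@B4, c@B2, d@B0, d@B1, d@B2, e@B4}  OUT={a@B4, c@B2, d@B1, e@B4}
  B2:  IN={a@B4, c@B2, d@B0, d@B1, e@B4}  OUT={a@B2, c@B2, d@B2, e@B4}
  B3:  IN={a@B2, a@B4, c@B2, d@B1, d@B2, e@B4}  OUT={a@B3, c@B2, d@B1, d@B2, e@B4}
  B4:  IN={a@B3, c@B2, d@B1, d@B2, e@B4}  OUT={a@B4, c@B2, d@B1, d@B2, e@B4}
  B5:  IN={a@B4, c@B2, d@B1, d@B2, e@B4}  OUT={a@B4, b@B5, c@B2, d@B5, e@B4}

B0 is the boundary node: IN[B0] = {}
Applying B0's transfer function to that IN value gives OUT[B0] (row B0 above).

Answer: {d@B0}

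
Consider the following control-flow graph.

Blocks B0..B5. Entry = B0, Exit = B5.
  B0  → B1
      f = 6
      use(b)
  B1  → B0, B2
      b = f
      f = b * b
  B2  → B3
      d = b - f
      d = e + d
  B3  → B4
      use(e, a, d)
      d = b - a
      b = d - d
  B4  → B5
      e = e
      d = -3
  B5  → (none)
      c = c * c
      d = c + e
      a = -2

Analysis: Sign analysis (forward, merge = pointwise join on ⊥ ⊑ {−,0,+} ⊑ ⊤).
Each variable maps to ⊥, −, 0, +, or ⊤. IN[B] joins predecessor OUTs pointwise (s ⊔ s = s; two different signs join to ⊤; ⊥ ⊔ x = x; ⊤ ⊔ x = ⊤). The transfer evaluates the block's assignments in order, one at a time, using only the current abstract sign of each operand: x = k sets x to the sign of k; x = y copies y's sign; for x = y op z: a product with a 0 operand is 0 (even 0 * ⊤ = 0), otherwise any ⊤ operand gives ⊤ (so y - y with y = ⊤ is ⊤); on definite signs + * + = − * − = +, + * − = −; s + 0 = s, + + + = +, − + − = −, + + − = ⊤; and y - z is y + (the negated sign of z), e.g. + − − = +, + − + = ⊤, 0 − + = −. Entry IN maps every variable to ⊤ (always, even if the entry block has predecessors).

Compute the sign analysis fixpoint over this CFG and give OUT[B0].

Converged values:
  B0:  IN=(all ⊤)  OUT={f:+; rest ⊤}
  B1:  IN={f:+; rest ⊤}  OUT={b:+, f:+; rest ⊤}
  B2:  IN={b:+, f:+; rest ⊤}  OUT={b:+, f:+; rest ⊤}
  B3:  IN={b:+, f:+; rest ⊤}  OUT={f:+; rest ⊤}
  B4:  IN={f:+; rest ⊤}  OUT={d:-, f:+; rest ⊤}
  B5:  IN={d:-, f:+; rest ⊤}  OUT={a:-, f:+; rest ⊤}

Merge at B0 (entry node, so the boundary value (all ⊤) is joined with the incoming edge(s)): IN[B0] = (all ⊤) ⊔ OUT[B1] = {a: ⊤, b: ⊤, c: ⊤, d: ⊤, e: ⊤, f: ⊤}
Applying B0's transfer function to that IN value gives OUT[B0] (row B0 above).

Answer: {a: ⊤, b: ⊤, c: ⊤, d: ⊤, e: ⊤, f: +}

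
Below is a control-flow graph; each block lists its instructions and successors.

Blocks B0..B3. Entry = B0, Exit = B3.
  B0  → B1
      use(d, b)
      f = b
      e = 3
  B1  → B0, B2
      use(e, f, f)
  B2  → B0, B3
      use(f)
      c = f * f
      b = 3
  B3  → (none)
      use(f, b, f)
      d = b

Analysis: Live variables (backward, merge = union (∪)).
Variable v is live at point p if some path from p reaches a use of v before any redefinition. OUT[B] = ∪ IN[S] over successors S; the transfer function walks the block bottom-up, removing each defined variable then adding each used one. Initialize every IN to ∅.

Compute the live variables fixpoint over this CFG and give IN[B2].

Per-block solution:
  B0:   IN={b, d}   OUT={b, d, e, f}
  B1:   IN={b, d, e, f}   OUT={b, d, f}
  B2:   IN={d, f}   OUT={b, d, f}
  B3:   IN={b, f}   OUT={}

Merge at B2: OUT[B2] = IN[B0] ⊔ IN[B3] = {b, d, f}
Applying B2's transfer function to that OUT value gives IN[B2] (row B2 above).

Answer: {d, f}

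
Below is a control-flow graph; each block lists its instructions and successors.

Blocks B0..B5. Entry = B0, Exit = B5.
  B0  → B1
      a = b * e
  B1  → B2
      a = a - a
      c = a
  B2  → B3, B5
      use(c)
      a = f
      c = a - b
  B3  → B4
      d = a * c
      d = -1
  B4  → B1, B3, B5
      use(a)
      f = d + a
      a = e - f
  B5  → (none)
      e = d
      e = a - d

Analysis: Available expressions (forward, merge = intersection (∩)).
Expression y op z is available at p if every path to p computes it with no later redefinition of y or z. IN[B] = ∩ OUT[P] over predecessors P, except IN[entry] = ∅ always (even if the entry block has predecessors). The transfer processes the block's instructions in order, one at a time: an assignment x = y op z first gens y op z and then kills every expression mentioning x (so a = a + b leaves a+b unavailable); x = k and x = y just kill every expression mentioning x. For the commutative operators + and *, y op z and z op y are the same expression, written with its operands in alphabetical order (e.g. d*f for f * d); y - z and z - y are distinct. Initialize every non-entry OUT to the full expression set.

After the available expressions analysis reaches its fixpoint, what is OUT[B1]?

Per-block solution:
  B0:   IN={}   OUT={b*e}
  B1:   IN={b*e}   OUT={b*e}
  B2:   IN={b*e}   OUT={a-b, b*e}
  B3:   IN={b*e}   OUT={a*c, b*e}
  B4:   IN={a*c, b*e}   OUT={b*e, e-f}
  B5:   IN={b*e}   OUT={a-d}

Merge at B1: IN[B1] = OUT[B0] ∩ OUT[B4] = {b*e}
Applying B1's transfer function to that IN value gives OUT[B1] (row B1 above).

Answer: {b*e}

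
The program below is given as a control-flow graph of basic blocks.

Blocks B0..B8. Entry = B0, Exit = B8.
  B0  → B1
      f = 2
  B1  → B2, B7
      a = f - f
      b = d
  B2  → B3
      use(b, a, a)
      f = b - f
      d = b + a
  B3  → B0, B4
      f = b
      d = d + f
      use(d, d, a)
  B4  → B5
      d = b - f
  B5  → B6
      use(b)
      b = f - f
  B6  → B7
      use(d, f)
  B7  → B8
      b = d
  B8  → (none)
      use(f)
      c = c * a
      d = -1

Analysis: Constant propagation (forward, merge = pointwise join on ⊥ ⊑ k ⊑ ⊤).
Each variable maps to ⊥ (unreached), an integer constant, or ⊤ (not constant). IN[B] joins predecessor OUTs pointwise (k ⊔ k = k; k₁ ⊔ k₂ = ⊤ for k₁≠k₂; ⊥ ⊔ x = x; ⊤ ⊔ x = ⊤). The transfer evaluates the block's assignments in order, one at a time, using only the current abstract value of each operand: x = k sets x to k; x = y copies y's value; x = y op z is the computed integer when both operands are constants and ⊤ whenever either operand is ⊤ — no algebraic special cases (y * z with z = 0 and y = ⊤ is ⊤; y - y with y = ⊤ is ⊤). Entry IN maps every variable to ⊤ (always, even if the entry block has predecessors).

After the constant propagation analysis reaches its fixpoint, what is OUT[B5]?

Converged values:
  B0:  IN=(all ⊤)  OUT={f:2; rest ⊤}
  B1:  IN={f:2; rest ⊤}  OUT={a:0, f:2; rest ⊤}
  B2:  IN={a:0, f:2; rest ⊤}  OUT={a:0; rest ⊤}
  B3:  IN={a:0; rest ⊤}  OUT={a:0; rest ⊤}
  B4:  IN={a:0; rest ⊤}  OUT={a:0; rest ⊤}
  B5:  IN={a:0; rest ⊤}  OUT={a:0; rest ⊤}
  B6:  IN={a:0; rest ⊤}  OUT={a:0; rest ⊤}
  B7:  IN={a:0; rest ⊤}  OUT={a:0; rest ⊤}
  B8:  IN={a:0; rest ⊤}  OUT={a:0, d:-1; rest ⊤}

Merge at B5: IN[B5] = OUT[B4] = {a: 0, b: ⊤, c: ⊤, d: ⊤, e: ⊤, f: ⊤}
Applying B5's transfer function to that IN value gives OUT[B5] (row B5 above).

Answer: {a: 0, b: ⊤, c: ⊤, d: ⊤, e: ⊤, f: ⊤}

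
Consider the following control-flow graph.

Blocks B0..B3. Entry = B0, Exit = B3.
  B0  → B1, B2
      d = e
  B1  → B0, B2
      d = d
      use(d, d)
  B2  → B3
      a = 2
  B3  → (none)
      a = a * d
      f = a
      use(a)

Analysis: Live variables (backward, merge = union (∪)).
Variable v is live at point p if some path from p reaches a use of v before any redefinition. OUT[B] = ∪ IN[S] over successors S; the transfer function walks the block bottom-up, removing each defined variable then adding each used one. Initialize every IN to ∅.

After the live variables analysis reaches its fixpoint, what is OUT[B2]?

Answer: {a, d}

Working:
Converged values:
  B0: | IN={e} | OUT={d, e}
  B1: | IN={d, e} | OUT={d, e}
  B2: | IN={d} | OUT={a, d}
  B3: | IN={a, d} | OUT={}

Merge at B2: OUT[B2] = IN[B3] = {a, d}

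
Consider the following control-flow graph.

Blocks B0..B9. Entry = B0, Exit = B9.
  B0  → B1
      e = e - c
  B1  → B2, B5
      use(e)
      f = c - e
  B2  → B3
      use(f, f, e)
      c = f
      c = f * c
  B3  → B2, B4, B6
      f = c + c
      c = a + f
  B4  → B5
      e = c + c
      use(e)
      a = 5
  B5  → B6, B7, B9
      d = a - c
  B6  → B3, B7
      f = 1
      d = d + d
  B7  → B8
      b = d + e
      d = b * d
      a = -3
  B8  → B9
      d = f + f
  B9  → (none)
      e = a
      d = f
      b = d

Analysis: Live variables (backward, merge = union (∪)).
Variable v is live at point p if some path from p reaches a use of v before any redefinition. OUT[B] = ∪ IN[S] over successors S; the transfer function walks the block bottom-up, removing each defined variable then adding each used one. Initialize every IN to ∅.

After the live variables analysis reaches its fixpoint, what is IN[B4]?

Per-block solution:
  B0:   IN={a, c, d, e}   OUT={a, c, d, e}
  B1:   IN={a, c, d, e}   OUT={a, c, d, e, f}
  B2:   IN={a, d, e, f}   OUT={a, c, d, e}
  B3:   IN={a, c, d, e}   OUT={a, c, d, e, f}
  B4:   IN={c, f}   OUT={a, c, e, f}
  B5:   IN={a, c, e, f}   OUT={a, c, d, e, f}
  B6:   IN={a, c, d, e}   OUT={a, c, d, e, f}
  B7:   IN={d, e, f}   OUT={a, f}
  B8:   IN={a, f}   OUT={a, f}
  B9:   IN={a, f}   OUT={}

Merge at B4: OUT[B4] = IN[B5] = {a, c, e, f}
Applying B4's transfer function to that OUT value gives IN[B4] (row B4 above).

Answer: {c, f}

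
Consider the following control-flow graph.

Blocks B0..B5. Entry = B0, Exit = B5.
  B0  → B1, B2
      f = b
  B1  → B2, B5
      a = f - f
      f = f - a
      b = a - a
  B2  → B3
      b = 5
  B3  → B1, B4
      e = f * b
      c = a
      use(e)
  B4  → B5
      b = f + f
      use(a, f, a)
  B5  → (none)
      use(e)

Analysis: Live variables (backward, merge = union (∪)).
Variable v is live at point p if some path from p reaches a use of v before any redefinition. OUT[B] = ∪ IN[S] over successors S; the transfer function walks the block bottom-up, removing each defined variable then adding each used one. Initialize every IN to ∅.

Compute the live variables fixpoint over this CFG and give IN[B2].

Answer: {a, f}

Working:
Per-block solution:
  B0:   IN={a, b, e}   OUT={a, e, f}
  B1:   IN={e, f}   OUT={a, e, f}
  B2:   IN={a, f}   OUT={a, b, f}
  B3:   IN={a, b, f}   OUT={a, e, f}
  B4:   IN={a, e, f}   OUT={e}
  B5:   IN={e}   OUT={}

Merge at B2: OUT[B2] = IN[B3] = {a, b, f}
Applying B2's transfer function to that OUT value gives IN[B2] (row B2 above).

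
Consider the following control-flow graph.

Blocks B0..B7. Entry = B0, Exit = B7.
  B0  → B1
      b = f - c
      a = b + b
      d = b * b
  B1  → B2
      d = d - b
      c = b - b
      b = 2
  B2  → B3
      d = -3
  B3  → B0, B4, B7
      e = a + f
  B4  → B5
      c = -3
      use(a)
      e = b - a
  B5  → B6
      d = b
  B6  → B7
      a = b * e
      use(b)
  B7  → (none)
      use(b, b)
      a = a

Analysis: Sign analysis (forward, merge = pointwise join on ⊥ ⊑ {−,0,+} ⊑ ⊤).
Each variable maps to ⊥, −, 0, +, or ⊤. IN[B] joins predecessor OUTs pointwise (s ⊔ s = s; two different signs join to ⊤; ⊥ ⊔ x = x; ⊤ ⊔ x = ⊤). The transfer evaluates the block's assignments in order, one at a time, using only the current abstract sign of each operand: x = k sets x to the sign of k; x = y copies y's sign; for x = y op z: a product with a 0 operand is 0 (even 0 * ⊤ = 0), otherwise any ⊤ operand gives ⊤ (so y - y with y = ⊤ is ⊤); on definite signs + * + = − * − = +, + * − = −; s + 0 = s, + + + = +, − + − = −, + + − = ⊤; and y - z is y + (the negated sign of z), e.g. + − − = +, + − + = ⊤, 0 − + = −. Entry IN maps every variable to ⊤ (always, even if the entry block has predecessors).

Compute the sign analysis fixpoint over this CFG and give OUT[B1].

Converged values:
  B0:  IN=(all ⊤)  OUT=(all ⊤)
  B1:  IN=(all ⊤)  OUT={b:+; rest ⊤}
  B2:  IN={b:+; rest ⊤}  OUT={b:+, d:-; rest ⊤}
  B3:  IN={b:+, d:-; rest ⊤}  OUT={b:+, d:-; rest ⊤}
  B4:  IN={b:+, d:-; rest ⊤}  OUT={b:+, c:-, d:-; rest ⊤}
  B5:  IN={b:+, c:-, d:-; rest ⊤}  OUT={b:+, c:-, d:+; rest ⊤}
  B6:  IN={b:+, c:-, d:+; rest ⊤}  OUT={b:+, c:-, d:+; rest ⊤}
  B7:  IN={b:+; rest ⊤}  OUT={b:+; rest ⊤}

Merge at B1: IN[B1] = OUT[B0] = {a: ⊤, b: ⊤, c: ⊤, d: ⊤, e: ⊤, f: ⊤}
Applying B1's transfer function to that IN value gives OUT[B1] (row B1 above).

Answer: {a: ⊤, b: +, c: ⊤, d: ⊤, e: ⊤, f: ⊤}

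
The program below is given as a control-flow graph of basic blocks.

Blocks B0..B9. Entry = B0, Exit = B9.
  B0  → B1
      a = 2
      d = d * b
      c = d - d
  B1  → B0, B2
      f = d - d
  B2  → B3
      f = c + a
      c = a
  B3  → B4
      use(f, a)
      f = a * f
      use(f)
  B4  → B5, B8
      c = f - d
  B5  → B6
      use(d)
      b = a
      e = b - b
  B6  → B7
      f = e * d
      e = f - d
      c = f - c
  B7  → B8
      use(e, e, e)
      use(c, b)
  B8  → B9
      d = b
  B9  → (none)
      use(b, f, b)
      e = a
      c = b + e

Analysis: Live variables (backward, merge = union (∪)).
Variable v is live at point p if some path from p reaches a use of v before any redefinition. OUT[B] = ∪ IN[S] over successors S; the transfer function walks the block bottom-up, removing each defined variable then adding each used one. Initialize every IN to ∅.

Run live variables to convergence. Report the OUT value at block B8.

Converged values:
  B0:   IN={b, d}   OUT={a, b, c, d}
  B1:   IN={a, b, c, d}   OUT={a, b, c, d}
  B2:   IN={a, b, c, d}   OUT={a, b, d, f}
  B3:   IN={a, b, d, f}   OUT={a, b, d, f}
  B4:   IN={a, b, d, f}   OUT={a, b, c, d, f}
  B5:   IN={a, c, d}   OUT={a, b, c, d, e}
  B6:   IN={a, b, c, d, e}   OUT={a, b, c, e, f}
  B7:   IN={a, b, c, e, f}   OUT={a, b, f}
  B8:   IN={a, b, f}   OUT={a, b, f}
  B9:   IN={a, b, f}   OUT={}

Merge at B8: OUT[B8] = IN[B9] = {a, b, f}

Answer: {a, b, f}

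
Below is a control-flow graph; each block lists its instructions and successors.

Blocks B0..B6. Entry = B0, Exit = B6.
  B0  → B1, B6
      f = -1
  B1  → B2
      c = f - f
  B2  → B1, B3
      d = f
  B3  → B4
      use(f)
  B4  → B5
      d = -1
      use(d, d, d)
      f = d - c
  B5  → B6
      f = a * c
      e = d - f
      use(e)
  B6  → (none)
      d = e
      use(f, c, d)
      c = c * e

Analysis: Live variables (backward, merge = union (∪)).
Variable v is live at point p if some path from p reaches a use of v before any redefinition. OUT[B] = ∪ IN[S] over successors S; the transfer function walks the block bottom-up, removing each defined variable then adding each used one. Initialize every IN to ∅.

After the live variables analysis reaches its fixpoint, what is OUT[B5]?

Fixpoint table:
  B0: | IN={a, c, e} | OUT={a, c, e, f}
  B1: | IN={a, f} | OUT={a, c, f}
  B2: | IN={a, c, f} | OUT={a, c, f}
  B3: | IN={a, c, f} | OUT={a, c}
  B4: | IN={a, c} | OUT={a, c, d}
  B5: | IN={a, c, d} | OUT={c, e, f}
  B6: | IN={c, e, f} | OUT={}

Merge at B5: OUT[B5] = IN[B6] = {c, e, f}

Answer: {c, e, f}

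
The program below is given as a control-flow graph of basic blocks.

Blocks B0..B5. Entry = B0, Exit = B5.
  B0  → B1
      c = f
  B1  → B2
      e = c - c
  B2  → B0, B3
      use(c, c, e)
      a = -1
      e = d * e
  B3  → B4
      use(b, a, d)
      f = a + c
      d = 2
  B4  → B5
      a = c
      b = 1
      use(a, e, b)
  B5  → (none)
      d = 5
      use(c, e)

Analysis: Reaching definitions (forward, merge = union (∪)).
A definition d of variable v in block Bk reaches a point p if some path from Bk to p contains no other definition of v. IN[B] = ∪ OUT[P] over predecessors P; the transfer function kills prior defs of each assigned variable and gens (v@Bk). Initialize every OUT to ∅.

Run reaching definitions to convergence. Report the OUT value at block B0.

Fixpoint table:
  B0:  IN={a@B2, c@B0, e@B2}  OUT={a@B2, c@B0, e@B2}
  B1:  IN={a@B2, c@B0, e@B2}  OUT={a@B2, c@B0, e@B1}
  B2:  IN={a@B2, c@B0, e@B1}  OUT={a@B2, c@B0, e@B2}
  B3:  IN={a@B2, c@B0, e@B2}  OUT={a@B2, c@B0, d@B3, e@B2, f@B3}
  B4:  IN={a@B2, c@B0, d@B3, e@B2, f@B3}  OUT={a@B4, b@B4, c@B0, d@B3, e@B2, f@B3}
  B5:  IN={a@B4, b@B4, c@B0, d@B3, e@B2, f@B3}  OUT={a@B4, b@B4, c@B0, d@B5, e@B2, f@B3}

Merge at B0 (entry node, so the boundary value {} is joined with the incoming edge(s)): IN[B0] = {} ⊔ OUT[B2] = {a@B2, c@B0, e@B2}
Applying B0's transfer function to that IN value gives OUT[B0] (row B0 above).

Answer: {a@B2, c@B0, e@B2}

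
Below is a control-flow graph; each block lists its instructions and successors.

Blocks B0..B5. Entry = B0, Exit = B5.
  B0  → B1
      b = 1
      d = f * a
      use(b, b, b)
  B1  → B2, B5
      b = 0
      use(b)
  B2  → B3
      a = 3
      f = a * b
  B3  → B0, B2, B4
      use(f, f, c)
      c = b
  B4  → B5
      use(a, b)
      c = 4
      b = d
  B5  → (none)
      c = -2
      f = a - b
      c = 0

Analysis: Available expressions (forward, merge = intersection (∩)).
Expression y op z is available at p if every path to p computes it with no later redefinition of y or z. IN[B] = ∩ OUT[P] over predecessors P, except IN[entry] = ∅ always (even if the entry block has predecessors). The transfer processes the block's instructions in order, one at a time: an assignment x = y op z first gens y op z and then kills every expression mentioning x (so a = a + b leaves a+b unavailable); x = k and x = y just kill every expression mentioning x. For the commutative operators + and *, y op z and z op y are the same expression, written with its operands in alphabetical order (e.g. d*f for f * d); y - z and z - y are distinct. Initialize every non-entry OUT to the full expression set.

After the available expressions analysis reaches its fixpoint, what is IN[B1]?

Answer: {a*f}

Working:
Converged values:
  B0:   IN={}   OUT={a*f}
  B1:   IN={a*f}   OUT={a*f}
  B2:   IN={}   OUT={a*b}
  B3:   IN={a*b}   OUT={a*b}
  B4:   IN={a*b}   OUT={}
  B5:   IN={}   OUT={a-b}

Merge at B1: IN[B1] = OUT[B0] = {a*f}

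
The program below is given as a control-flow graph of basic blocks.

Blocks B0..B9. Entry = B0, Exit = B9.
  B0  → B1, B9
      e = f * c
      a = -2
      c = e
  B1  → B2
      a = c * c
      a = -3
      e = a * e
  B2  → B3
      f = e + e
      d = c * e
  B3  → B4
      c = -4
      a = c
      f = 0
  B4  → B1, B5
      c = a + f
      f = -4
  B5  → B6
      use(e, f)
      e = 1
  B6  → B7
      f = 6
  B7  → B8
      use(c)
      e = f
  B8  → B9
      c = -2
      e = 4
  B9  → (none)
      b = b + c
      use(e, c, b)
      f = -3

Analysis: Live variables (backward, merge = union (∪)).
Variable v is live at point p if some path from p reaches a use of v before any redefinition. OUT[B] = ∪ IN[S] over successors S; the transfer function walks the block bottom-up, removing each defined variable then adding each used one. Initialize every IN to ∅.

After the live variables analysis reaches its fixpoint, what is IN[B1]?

Answer: {b, c, e}

Derivation:
Fixpoint table:
  B0:   IN={b, c, f}   OUT={b, c, e}
  B1:   IN={b, c, e}   OUT={b, c, e}
  B2:   IN={b, c, e}   OUT={b, e}
  B3:   IN={b, e}   OUT={a, b, e, f}
  B4:   IN={a, b, e, f}   OUT={b, c, e, f}
  B5:   IN={b, c, e, f}   OUT={b, c}
  B6:   IN={b, c}   OUT={b, c, f}
  B7:   IN={b, c, f}   OUT={b}
  B8:   IN={b}   OUT={b, c, e}
  B9:   IN={b, c, e}   OUT={}

Merge at B1: OUT[B1] = IN[B2] = {b, c, e}
Applying B1's transfer function to that OUT value gives IN[B1] (row B1 above).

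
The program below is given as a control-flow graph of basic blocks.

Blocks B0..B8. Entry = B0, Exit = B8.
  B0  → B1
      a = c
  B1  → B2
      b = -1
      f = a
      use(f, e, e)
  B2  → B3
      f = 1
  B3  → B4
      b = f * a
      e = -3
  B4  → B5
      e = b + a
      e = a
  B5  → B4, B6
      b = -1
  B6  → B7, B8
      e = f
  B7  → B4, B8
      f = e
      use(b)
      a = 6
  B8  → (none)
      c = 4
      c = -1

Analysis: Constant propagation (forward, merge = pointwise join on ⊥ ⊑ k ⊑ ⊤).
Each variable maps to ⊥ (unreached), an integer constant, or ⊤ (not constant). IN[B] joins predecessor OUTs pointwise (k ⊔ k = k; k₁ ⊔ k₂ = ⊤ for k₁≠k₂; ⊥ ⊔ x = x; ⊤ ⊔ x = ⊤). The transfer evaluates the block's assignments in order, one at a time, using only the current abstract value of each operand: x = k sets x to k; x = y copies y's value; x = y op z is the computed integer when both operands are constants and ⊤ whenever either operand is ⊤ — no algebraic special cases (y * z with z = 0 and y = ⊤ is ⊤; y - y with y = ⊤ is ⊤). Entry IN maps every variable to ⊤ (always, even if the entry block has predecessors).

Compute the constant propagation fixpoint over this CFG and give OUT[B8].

Converged values:
  B0: | IN=(all ⊤) | OUT=(all ⊤)
  B1: | IN=(all ⊤) | OUT={b:-1; rest ⊤}
  B2: | IN={b:-1; rest ⊤} | OUT={b:-1, f:1; rest ⊤}
  B3: | IN={b:-1, f:1; rest ⊤} | OUT={e:-3, f:1; rest ⊤}
  B4: | IN={f:1; rest ⊤} | OUT={f:1; rest ⊤}
  B5: | IN={f:1; rest ⊤} | OUT={b:-1, f:1; rest ⊤}
  B6: | IN={b:-1, f:1; rest ⊤} | OUT={b:-1, e:1, f:1; rest ⊤}
  B7: | IN={b:-1, e:1, f:1; rest ⊤} | OUT={a:6, b:-1, e:1, f:1; rest ⊤}
  B8: | IN={b:-1, e:1, f:1; rest ⊤} | OUT={b:-1, c:-1, e:1, f:1; rest ⊤}

Merge at B8: IN[B8] = OUT[B6] ⊔ OUT[B7] = {a: ⊤, b: -1, c: ⊤, d: ⊤, e: 1, f: 1}
Applying B8's transfer function to that IN value gives OUT[B8] (row B8 above).

Answer: {a: ⊤, b: -1, c: -1, d: ⊤, e: 1, f: 1}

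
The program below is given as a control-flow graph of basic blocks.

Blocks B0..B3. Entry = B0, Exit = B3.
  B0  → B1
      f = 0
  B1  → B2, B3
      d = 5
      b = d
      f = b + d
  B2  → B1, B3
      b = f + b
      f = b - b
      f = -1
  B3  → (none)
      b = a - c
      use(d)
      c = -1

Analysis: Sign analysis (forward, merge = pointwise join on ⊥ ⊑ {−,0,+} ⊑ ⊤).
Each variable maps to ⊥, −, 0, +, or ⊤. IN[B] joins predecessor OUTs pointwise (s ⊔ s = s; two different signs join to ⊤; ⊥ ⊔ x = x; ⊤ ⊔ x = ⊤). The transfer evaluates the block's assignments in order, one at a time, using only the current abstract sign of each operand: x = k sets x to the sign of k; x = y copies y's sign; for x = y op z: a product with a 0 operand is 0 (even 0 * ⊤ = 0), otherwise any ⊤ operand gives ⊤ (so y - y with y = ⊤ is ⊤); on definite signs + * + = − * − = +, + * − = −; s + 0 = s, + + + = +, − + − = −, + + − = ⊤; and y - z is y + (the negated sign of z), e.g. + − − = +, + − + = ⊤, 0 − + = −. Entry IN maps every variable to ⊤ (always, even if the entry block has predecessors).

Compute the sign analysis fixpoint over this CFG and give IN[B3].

Answer: {a: ⊤, b: +, c: ⊤, d: +, e: ⊤, f: ⊤}

Working:
Converged values:
  B0:   IN=(all ⊤)   OUT={f:0; rest ⊤}
  B1:   IN=(all ⊤)   OUT={b:+, d:+, f:+; rest ⊤}
  B2:   IN={b:+, d:+, f:+; rest ⊤}   OUT={b:+, d:+, f:-; rest ⊤}
  B3:   IN={b:+, d:+; rest ⊤}   OUT={c:-, d:+; rest ⊤}

Merge at B3: IN[B3] = OUT[B1] ⊔ OUT[B2] = {a: ⊤, b: +, c: ⊤, d: +, e: ⊤, f: ⊤}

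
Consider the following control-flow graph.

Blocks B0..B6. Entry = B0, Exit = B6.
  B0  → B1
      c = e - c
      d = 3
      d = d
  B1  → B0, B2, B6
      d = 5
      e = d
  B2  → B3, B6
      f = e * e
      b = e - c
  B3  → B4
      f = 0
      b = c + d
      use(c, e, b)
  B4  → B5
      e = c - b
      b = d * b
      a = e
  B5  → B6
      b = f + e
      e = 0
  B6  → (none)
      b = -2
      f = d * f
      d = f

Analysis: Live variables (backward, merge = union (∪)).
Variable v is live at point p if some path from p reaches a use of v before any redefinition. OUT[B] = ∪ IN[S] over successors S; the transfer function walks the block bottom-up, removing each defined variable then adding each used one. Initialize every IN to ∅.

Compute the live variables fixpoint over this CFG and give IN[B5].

Per-block solution:
  B0:  IN={c, e, f}  OUT={c, f}
  B1:  IN={c, f}  OUT={c, d, e, f}
  B2:  IN={c, d, e}  OUT={c, d, e, f}
  B3:  IN={c, d, e}  OUT={b, c, d, f}
  B4:  IN={b, c, d, f}  OUT={d, e, f}
  B5:  IN={d, e, f}  OUT={d, f}
  B6:  IN={d, f}  OUT={}

Merge at B5: OUT[B5] = IN[B6] = {d, f}
Applying B5's transfer function to that OUT value gives IN[B5] (row B5 above).

Answer: {d, e, f}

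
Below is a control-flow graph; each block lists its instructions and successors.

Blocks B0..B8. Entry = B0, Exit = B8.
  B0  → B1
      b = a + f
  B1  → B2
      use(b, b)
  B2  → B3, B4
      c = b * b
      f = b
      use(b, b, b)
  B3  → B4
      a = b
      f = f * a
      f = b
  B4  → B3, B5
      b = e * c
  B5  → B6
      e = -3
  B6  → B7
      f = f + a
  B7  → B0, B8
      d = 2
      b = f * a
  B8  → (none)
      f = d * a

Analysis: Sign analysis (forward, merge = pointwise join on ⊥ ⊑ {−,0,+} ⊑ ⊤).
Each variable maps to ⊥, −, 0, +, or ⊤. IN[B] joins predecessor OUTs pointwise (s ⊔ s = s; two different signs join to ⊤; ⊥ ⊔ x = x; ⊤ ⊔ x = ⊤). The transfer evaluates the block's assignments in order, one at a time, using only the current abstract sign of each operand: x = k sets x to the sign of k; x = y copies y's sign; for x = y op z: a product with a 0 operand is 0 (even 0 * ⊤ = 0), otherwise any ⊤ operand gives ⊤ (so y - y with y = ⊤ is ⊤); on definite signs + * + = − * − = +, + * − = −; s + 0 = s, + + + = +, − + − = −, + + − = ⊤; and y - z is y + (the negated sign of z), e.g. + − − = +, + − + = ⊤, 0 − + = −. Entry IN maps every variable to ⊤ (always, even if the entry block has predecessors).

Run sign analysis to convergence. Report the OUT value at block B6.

Answer: {a: ⊤, b: ⊤, c: ⊤, d: ⊤, e: -, f: ⊤}

Trace:
Per-block solution:
  B0:   IN=(all ⊤)   OUT=(all ⊤)
  B1:   IN=(all ⊤)   OUT=(all ⊤)
  B2:   IN=(all ⊤)   OUT=(all ⊤)
  B3:   IN=(all ⊤)   OUT=(all ⊤)
  B4:   IN=(all ⊤)   OUT=(all ⊤)
  B5:   IN=(all ⊤)   OUT={e:-; rest ⊤}
  B6:   IN={e:-; rest ⊤}   OUT={e:-; rest ⊤}
  B7:   IN={e:-; rest ⊤}   OUT={d:+, e:-; rest ⊤}
  B8:   IN={d:+, e:-; rest ⊤}   OUT={d:+, e:-; rest ⊤}

Merge at B6: IN[B6] = OUT[B5] = {a: ⊤, b: ⊤, c: ⊤, d: ⊤, e: -, f: ⊤}
Applying B6's transfer function to that IN value gives OUT[B6] (row B6 above).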